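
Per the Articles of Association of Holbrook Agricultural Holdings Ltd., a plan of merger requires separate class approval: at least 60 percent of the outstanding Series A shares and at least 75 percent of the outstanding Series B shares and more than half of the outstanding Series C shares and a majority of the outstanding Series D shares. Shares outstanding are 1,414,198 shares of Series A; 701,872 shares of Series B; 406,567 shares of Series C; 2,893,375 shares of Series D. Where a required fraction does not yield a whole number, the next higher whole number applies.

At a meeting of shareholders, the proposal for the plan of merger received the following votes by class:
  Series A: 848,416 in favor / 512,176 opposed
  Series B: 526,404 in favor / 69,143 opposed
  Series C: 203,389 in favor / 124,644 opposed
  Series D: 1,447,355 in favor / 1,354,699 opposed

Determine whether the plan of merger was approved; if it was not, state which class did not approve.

Series A: 3/5 of 1414198 = 848518.80, rounded up to 848519; 848,519 required, 848,416 in favor — not approved.
Series B: 3/4 of 701872 = 526404; 526,404 required, 526,404 in favor — approved.
Series C: a majority of 406567 is 203284; 203,284 required, 203,389 in favor — approved.
Series D: a majority of 2893375 is 1446688; 1,446,688 required, 1,447,355 in favor — approved.

Not approved — the Series A shares did not give the required vote.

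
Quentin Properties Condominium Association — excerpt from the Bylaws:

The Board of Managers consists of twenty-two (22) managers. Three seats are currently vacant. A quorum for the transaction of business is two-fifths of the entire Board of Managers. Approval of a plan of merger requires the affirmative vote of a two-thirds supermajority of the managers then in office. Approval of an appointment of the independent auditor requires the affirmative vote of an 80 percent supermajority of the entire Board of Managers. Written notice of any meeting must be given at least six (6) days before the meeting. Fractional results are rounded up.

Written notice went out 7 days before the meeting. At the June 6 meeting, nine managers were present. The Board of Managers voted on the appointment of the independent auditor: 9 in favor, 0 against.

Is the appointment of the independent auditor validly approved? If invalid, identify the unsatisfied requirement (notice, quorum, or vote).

Invalid — vote requirement not satisfied.

Notice: 7 days given; 6 required (7 ≥ 6). Satisfied.
Quorum: 9 present; quorum is 9. Satisfied.
Vote: the appointment of the independent auditor requires four-fifths of the entire Board of Managers (22). 4/5 of 22 = 17.60, rounded up to 18, so 18 affirmative votes are needed; 9 voted in favor. Not satisfied.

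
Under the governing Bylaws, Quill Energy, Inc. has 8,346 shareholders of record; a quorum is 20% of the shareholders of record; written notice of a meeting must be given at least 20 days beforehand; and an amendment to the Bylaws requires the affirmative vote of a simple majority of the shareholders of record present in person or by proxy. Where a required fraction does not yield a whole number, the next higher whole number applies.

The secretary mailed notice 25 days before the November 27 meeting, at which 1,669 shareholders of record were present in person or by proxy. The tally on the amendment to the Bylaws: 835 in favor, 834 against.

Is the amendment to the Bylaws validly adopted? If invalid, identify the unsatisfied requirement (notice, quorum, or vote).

Notice: 25 days given; 20 required. Satisfied.
Quorum: 20% of 8,346 = 1,669.20, rounded up to 1,670; 1,669 present. Not satisfied.
Vote: requires a majority of those present (1,669); a majority of 1669 is 835, so 835 needed; 835 in favor. Satisfied.

Invalid — quorum requirement not satisfied.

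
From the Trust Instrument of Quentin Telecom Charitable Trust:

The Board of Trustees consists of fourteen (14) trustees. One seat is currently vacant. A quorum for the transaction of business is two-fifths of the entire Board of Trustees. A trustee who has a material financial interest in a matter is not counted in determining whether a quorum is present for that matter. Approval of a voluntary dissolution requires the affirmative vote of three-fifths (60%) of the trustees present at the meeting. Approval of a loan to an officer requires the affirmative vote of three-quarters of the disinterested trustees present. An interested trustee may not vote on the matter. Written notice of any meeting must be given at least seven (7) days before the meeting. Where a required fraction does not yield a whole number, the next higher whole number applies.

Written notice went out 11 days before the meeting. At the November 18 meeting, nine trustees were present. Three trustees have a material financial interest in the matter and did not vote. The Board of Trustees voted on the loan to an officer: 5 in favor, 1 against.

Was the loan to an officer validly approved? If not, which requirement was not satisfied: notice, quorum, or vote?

Notice: 11 days given; 7 required (11 ≥ 7). Satisfied.
Quorum: 9 present, but the 3 interested trustees do not count, leaving 6. Quorum is 6. Satisfied.
Vote: the loan to an officer requires three-fourths of the disinterested trustees present (9 − 3 = 6). 3/4 of 6 = 4.50, rounded up to 5, so 5 affirmative votes are needed; 5 voted in favor. Satisfied.

Valid — all requirements satisfied.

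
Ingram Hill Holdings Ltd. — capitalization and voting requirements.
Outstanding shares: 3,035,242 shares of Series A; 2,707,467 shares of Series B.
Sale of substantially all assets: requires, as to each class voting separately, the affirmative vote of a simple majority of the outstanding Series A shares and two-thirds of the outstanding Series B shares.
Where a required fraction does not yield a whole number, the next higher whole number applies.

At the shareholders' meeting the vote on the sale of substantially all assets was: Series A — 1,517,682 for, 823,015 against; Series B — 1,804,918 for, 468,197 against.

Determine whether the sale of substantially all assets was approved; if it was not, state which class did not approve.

Not approved — the Series B shares did not give the required vote.

Series A: a majority of 3035242 is 1517622; 1,517,622 required, 1,517,682 in favor — approved.
Series B: 2/3 of 2707467 = 1804978; 1,804,978 required, 1,804,918 in favor — not approved.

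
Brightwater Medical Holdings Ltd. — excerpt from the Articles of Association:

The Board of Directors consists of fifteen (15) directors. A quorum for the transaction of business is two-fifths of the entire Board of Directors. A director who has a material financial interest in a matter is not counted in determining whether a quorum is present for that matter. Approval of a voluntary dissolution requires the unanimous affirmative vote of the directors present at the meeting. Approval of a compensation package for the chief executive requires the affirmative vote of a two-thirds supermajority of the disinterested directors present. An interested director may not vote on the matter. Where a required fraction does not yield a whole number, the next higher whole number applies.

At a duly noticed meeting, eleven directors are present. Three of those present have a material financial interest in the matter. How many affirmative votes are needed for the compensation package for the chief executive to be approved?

6

The compensation package for the chief executive requires two-thirds of the disinterested directors present (11 − 3 = 8).
2/3 of 8 = 5.33, rounded up to 6.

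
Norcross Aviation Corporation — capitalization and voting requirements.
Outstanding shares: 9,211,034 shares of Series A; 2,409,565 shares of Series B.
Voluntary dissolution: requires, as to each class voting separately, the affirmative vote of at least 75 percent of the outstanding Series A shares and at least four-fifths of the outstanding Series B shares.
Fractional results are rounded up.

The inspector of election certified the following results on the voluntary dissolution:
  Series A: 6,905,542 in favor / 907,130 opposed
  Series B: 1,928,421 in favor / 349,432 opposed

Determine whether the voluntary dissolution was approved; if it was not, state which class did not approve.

Series A: 3/4 of 9211034 = 6908275.50, rounded up to 6908276; 6,908,276 required, 6,905,542 in favor — not approved.
Series B: 4/5 of 2409565 = 1927652; 1,927,652 required, 1,928,421 in favor — approved.

Not approved — the Series A shares did not give the required vote.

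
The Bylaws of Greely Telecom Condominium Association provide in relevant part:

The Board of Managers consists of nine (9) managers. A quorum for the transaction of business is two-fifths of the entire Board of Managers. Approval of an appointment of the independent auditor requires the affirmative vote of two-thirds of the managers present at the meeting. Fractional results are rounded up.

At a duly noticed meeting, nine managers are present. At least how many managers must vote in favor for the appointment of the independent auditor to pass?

6

The appointment of the independent auditor requires two-thirds of the managers present (9).
2/3 of 9 = 6.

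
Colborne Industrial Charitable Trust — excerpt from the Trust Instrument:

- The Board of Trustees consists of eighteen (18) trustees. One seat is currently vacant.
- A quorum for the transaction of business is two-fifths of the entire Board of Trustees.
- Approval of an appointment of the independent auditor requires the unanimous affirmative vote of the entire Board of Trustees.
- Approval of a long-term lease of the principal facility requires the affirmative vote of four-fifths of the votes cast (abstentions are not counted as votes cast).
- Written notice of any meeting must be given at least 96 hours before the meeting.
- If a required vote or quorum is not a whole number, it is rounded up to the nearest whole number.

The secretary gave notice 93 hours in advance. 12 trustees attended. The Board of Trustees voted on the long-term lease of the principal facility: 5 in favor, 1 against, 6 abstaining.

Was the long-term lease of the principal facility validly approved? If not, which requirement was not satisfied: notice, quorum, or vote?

Invalid — notice requirement not satisfied.

Notice: 93 hours given; 96 required (93 < 96). Not satisfied.
Quorum: 12 present; quorum is 8. Satisfied.
Vote: the long-term lease of the principal facility requires four-fifths of the votes cast (12 present − 6 abstaining = 6). 4/5 of 6 = 4.80, rounded up to 5, so 5 affirmative votes are needed; 5 voted in favor. Satisfied.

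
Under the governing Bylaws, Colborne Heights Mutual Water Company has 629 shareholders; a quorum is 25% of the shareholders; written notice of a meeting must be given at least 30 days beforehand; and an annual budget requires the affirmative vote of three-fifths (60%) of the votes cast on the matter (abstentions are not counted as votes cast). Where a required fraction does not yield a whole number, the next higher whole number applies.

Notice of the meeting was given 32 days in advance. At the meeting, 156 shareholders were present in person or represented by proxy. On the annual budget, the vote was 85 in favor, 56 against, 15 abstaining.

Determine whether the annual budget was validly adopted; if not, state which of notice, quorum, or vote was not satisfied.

Notice: 32 days given; 30 required. Satisfied.
Quorum: 25% of 629 = 157.25, rounded up to 158; 156 present. Not satisfied.
Vote: requires three-fifths of the votes cast (156 − 15 abstaining = 141); 3/5 of 141 = 84.60, rounded up to 85, so 85 needed; 85 in favor. Satisfied.

Invalid — quorum requirement not satisfied.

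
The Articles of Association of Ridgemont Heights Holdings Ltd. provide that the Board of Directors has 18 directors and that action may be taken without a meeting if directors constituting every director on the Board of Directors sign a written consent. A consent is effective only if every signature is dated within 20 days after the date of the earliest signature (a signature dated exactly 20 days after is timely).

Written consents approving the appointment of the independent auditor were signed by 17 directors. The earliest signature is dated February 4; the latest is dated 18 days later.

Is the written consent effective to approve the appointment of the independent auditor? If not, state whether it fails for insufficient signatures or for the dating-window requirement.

Signatures required: the unanimous vote of 18 — unanimous means all 18, so 18 needed; 17 signed. Insufficient.
Dating window: the latest signature is 18 days after the earliest; the limit is 20 days. Within the window.

Not effective — insufficient signatures.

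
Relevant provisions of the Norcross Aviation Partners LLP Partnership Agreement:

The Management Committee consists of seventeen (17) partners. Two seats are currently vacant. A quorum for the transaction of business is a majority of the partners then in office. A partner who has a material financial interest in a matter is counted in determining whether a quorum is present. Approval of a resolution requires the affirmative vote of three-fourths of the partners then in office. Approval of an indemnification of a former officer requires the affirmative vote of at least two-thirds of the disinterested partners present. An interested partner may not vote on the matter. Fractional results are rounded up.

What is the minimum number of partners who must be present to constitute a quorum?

A majority of 15 is 8.

8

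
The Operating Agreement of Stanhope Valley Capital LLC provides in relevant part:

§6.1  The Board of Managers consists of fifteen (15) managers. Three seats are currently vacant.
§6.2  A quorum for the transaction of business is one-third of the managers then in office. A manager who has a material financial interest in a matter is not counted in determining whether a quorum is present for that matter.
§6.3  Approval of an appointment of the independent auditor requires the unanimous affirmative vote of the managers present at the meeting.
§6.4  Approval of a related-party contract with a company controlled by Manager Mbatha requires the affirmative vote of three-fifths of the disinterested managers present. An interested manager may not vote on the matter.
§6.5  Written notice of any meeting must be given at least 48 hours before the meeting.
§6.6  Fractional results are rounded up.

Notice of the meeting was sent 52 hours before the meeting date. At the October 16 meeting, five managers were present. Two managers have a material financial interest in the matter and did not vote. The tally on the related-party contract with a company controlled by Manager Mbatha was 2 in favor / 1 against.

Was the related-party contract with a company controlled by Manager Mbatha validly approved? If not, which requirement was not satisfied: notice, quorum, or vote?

Invalid — quorum requirement not satisfied.

Notice: 52 hours given; 48 required (52 ≥ 48). Satisfied.
Quorum: 5 present, but the 2 interested managers do not count, leaving 3. Quorum is 4. Not satisfied.
Vote: the related-party contract with a company controlled by Manager Mbatha requires three-fifths of the disinterested managers present (5 − 2 = 3). 3/5 of 3 = 1.80, rounded up to 2, so 2 affirmative votes are needed; 2 voted in favor. Satisfied. (Moot — without a quorum no business can be validly transacted.)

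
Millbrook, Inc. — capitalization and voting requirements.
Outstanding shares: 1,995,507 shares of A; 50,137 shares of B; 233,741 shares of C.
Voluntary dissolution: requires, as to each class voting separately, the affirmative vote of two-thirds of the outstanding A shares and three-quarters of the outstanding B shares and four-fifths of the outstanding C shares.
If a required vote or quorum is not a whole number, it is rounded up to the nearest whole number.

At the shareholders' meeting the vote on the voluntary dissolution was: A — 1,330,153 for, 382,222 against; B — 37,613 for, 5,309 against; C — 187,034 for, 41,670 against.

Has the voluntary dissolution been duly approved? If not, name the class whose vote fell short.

A: 2/3 of 1995507 = 1330338; 1,330,338 required, 1,330,153 in favor — not approved.
B: 3/4 of 50137 = 37602.75, rounded up to 37603; 37,603 required, 37,613 in favor — approved.
C: 4/5 of 233741 = 186992.80, rounded up to 186993; 186,993 required, 187,034 in favor — approved.

Not approved — the A shares did not give the required vote.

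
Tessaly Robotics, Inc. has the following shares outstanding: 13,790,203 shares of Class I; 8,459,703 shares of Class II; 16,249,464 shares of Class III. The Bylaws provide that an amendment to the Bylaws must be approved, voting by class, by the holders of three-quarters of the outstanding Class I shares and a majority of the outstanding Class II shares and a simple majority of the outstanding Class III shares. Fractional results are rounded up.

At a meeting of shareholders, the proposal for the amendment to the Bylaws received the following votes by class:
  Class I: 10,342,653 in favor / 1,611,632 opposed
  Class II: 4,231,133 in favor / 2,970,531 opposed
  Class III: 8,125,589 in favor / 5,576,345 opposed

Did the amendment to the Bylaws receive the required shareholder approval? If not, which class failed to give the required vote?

Approved — every class gave the required vote.

Class I: 3/4 of 13790203 = 10342652.25, rounded up to 10342653; 10,342,653 required, 10,342,653 in favor — approved.
Class II: a majority of 8459703 is 4229852; 4,229,852 required, 4,231,133 in favor — approved.
Class III: a majority of 16249464 is 8124733; 8,124,733 required, 8,125,589 in favor — approved.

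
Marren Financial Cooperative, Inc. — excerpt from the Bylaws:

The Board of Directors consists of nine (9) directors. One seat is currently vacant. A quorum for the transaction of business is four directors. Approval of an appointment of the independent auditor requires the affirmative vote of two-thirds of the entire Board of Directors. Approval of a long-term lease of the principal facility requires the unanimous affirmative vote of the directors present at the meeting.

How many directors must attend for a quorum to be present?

The quorum is fixed at 4.

4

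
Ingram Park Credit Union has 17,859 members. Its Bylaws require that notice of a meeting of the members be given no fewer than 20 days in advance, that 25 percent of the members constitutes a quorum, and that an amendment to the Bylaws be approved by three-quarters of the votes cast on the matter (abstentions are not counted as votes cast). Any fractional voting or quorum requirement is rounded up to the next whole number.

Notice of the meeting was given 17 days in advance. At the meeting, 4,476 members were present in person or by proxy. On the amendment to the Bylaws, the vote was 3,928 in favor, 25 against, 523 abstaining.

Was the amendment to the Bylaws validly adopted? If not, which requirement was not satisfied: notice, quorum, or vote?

Invalid — notice requirement not satisfied.

Notice: 17 days given; 20 required. Not satisfied.
Quorum: 25% of 17,859 = 4,464.75, rounded up to 4,465; 4,476 present. Satisfied.
Vote: requires three-fourths of the votes cast (4,476 − 523 abstaining = 3,953); 3/4 of 3953 = 2964.75, rounded up to 2965, so 2,965 needed; 3,928 in favor. Satisfied.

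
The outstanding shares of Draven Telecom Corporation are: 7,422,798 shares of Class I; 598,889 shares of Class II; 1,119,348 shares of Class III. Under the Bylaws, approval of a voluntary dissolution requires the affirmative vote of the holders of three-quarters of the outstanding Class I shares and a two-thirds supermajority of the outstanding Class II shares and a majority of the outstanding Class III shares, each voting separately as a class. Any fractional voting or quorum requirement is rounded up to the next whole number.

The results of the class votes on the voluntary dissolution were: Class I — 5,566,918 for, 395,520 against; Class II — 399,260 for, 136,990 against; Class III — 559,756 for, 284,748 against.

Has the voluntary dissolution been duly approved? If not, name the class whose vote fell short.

Class I: 3/4 of 7422798 = 5567098.50, rounded up to 5567099; 5,567,099 required, 5,566,918 in favor — not approved.
Class II: 2/3 of 598889 = 399259.33, rounded up to 399260; 399,260 required, 399,260 in favor — approved.
Class III: a majority of 1119348 is 559675; 559,675 required, 559,756 in favor — approved.

Not approved — the Class I shares did not give the required vote.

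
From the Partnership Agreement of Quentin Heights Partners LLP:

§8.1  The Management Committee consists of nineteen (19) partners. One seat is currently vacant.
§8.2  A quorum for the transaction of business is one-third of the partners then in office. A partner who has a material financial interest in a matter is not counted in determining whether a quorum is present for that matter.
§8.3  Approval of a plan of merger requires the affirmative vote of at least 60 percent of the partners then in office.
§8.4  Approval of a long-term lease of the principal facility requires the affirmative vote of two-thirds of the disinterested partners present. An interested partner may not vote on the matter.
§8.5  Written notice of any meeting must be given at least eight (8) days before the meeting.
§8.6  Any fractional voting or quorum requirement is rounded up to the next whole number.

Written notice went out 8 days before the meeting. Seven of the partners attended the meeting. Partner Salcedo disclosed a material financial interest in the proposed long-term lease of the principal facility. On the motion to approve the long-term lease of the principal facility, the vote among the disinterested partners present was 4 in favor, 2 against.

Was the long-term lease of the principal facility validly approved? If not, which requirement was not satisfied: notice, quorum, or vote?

Notice: 8 days given; 8 required (8 ≥ 8). Satisfied.
Quorum: 7 present, but the 1 interested partner does not count, leaving 6. Quorum is 6. Satisfied.
Vote: the long-term lease of the principal facility requires two-thirds of the disinterested partners present (7 − 1 = 6). 2/3 of 6 = 4, so 4 affirmative votes are needed; 4 voted in favor. Satisfied.

Valid — all requirements satisfied.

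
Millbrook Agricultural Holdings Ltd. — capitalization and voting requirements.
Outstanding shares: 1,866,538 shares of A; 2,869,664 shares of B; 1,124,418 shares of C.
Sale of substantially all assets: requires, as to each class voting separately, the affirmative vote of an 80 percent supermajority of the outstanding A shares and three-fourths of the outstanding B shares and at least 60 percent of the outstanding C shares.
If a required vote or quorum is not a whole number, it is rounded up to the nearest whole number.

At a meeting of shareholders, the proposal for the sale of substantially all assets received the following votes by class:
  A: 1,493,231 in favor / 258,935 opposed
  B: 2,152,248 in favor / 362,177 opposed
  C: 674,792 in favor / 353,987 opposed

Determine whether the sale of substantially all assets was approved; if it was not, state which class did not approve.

Approved — every class gave the required vote.

A: 4/5 of 1866538 = 1493230.40, rounded up to 1493231; 1,493,231 required, 1,493,231 in favor — approved.
B: 3/4 of 2869664 = 2152248; 2,152,248 required, 2,152,248 in favor — approved.
C: 3/5 of 1124418 = 674650.80, rounded up to 674651; 674,651 required, 674,792 in favor — approved.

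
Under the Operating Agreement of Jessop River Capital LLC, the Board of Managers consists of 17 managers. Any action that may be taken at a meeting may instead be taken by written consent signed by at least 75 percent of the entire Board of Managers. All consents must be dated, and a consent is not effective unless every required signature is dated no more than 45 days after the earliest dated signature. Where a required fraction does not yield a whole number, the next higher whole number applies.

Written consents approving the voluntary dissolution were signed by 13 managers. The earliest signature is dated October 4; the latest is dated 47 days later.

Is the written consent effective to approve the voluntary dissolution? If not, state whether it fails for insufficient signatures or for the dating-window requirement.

Signatures required: at least 75 percent of 17 — 3/4 of 17 = 12.75, rounded up to 13, so 13 needed; 13 signed. Sufficient.
Dating window: the latest signature is 47 days after the earliest; the limit is 45 days. Outside the window.

Not effective — dating-window requirement not satisfied.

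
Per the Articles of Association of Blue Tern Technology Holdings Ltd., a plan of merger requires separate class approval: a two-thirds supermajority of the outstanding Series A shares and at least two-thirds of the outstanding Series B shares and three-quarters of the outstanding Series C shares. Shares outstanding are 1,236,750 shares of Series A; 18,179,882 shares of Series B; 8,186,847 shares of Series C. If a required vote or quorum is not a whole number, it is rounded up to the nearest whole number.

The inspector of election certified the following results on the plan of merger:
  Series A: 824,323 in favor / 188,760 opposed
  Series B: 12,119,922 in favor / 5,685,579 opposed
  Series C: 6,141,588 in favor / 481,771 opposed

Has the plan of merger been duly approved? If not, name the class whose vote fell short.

Not approved — the Series A shares did not give the required vote.

Series A: 2/3 of 1236750 = 824500; 824,500 required, 824,323 in favor — not approved.
Series B: 2/3 of 18179882 = 12119921.33, rounded up to 12119922; 12,119,922 required, 12,119,922 in favor — approved.
Series C: 3/4 of 8186847 = 6140135.25, rounded up to 6140136; 6,140,136 required, 6,141,588 in favor — approved.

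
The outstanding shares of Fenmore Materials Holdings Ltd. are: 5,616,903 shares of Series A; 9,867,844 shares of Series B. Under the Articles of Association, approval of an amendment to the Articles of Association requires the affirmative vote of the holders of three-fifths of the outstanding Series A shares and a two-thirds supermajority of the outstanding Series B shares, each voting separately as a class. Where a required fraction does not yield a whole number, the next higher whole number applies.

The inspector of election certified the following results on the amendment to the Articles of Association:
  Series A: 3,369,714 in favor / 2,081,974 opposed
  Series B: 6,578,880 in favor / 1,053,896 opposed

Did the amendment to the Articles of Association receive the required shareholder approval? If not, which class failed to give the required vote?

Not approved — the Series A shares did not give the required vote.

Series A: 3/5 of 5616903 = 3370141.80, rounded up to 3370142; 3,370,142 required, 3,369,714 in favor — not approved.
Series B: 2/3 of 9867844 = 6578562.67, rounded up to 6578563; 6,578,563 required, 6,578,880 in favor — approved.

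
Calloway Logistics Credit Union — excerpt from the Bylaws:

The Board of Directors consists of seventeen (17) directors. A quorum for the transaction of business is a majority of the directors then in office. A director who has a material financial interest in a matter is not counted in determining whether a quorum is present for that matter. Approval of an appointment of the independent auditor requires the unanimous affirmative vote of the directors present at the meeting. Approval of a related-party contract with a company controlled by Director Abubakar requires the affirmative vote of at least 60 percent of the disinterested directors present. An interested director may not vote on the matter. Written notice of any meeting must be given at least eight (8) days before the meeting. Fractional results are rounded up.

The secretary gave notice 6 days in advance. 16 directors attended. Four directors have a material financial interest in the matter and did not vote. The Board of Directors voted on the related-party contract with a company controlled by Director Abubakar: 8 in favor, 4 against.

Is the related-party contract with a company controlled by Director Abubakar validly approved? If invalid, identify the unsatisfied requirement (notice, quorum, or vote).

Notice: 6 days given; 8 required (6 < 8). Not satisfied.
Quorum: 16 present, but the 4 interested directors do not count, leaving 12. Quorum is 9. Satisfied.
Vote: the related-party contract with a company controlled by Director Abubakar requires three-fifths of the disinterested directors present (16 − 4 = 12). 3/5 of 12 = 7.20, rounded up to 8, so 8 affirmative votes are needed; 8 voted in favor. Satisfied.

Invalid — notice requirement not satisfied.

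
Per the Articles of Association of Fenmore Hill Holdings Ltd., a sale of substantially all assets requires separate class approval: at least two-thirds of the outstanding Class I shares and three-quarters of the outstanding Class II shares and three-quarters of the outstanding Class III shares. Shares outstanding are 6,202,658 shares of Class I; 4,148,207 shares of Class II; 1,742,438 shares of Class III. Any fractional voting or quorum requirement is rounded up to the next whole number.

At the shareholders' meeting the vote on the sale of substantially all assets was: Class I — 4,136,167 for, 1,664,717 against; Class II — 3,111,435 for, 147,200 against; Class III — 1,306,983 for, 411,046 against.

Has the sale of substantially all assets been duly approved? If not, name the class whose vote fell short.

Approved — every class gave the required vote.

Class I: 2/3 of 6202658 = 4135105.33, rounded up to 4135106; 4,135,106 required, 4,136,167 in favor — approved.
Class II: 3/4 of 4148207 = 3111155.25, rounded up to 3111156; 3,111,156 required, 3,111,435 in favor — approved.
Class III: 3/4 of 1742438 = 1306828.50, rounded up to 1306829; 1,306,829 required, 1,306,983 in favor — approved.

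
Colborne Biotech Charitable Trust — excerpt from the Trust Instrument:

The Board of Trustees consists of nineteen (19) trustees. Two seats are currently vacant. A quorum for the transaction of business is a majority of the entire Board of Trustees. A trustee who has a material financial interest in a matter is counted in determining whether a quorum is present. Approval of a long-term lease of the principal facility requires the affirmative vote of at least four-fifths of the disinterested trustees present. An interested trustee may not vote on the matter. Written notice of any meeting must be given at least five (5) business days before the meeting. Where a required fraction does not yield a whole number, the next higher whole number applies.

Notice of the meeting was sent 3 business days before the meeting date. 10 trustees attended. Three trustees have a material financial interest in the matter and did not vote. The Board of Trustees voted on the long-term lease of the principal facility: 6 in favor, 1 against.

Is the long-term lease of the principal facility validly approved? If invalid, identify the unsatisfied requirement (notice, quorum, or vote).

Invalid — notice requirement not satisfied.

Notice: 3 business days given; 5 required (3 < 5). Not satisfied.
Quorum: 10 present (interested trustees count toward quorum); quorum is 10. Satisfied.
Vote: the long-term lease of the principal facility requires four-fifths of the disinterested trustees present (10 − 3 = 7). 4/5 of 7 = 5.60, rounded up to 6, so 6 affirmative votes are needed; 6 voted in favor. Satisfied.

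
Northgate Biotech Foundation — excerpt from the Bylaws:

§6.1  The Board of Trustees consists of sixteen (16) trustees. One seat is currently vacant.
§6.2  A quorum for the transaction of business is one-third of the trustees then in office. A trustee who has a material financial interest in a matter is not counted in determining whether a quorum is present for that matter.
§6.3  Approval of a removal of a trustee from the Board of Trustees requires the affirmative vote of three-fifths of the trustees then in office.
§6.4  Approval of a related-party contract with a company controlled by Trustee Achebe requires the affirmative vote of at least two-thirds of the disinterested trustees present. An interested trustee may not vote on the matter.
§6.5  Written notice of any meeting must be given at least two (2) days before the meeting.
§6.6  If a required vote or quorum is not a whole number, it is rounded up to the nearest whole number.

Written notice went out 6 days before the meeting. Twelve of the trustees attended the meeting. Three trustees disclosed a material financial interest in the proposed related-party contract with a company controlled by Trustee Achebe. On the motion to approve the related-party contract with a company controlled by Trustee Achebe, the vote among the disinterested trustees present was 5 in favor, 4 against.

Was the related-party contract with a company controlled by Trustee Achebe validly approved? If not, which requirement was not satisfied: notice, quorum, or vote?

Notice: 6 days given; 2 required (6 ≥ 2). Satisfied.
Quorum: 12 present, but the 3 interested trustees do not count, leaving 9. Quorum is 5. Satisfied.
Vote: the related-party contract with a company controlled by Trustee Achebe requires two-thirds of the disinterested trustees present (12 − 3 = 9). 2/3 of 9 = 6, so 6 affirmative votes are needed; 5 voted in favor. Not satisfied.

Invalid — vote requirement not satisfied.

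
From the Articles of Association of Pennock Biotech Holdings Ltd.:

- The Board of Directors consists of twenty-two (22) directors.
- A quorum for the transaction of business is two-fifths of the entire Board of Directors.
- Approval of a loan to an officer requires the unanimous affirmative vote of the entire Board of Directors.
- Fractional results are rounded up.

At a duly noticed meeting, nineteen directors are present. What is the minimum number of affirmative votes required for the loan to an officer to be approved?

The loan to an officer requires the unanimous vote of the entire Board of Directors (22).
Unanimous means all 22.
(Only 19 can vote, so the loan to an officer cannot pass at this meeting, but the required vote is still 22.)

22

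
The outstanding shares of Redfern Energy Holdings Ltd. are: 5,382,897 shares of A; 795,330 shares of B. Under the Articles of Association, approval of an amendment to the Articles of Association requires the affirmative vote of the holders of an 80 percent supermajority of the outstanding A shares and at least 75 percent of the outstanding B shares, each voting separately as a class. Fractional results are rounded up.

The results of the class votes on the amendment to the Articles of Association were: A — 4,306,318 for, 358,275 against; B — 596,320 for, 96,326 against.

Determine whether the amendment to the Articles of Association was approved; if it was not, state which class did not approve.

Not approved — the B shares did not give the required vote.

A: 4/5 of 5382897 = 4306317.60, rounded up to 4306318; 4,306,318 required, 4,306,318 in favor — approved.
B: 3/4 of 795330 = 596497.50, rounded up to 596498; 596,498 required, 596,320 in favor — not approved.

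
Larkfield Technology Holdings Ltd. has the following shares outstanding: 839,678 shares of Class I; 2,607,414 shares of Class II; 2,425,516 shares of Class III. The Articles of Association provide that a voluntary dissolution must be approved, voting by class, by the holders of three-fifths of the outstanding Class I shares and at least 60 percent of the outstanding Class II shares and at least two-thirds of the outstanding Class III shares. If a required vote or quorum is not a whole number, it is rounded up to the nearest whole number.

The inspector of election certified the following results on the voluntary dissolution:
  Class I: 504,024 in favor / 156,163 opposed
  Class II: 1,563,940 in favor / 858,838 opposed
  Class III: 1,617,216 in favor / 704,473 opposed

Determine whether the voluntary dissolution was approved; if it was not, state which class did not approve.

Not approved — the Class II shares did not give the required vote.

Class I: 3/5 of 839678 = 503806.80, rounded up to 503807; 503,807 required, 504,024 in favor — approved.
Class II: 3/5 of 2607414 = 1564448.40, rounded up to 1564449; 1,564,449 required, 1,563,940 in favor — not approved.
Class III: 2/3 of 2425516 = 1617010.67, rounded up to 1617011; 1,617,011 required, 1,617,216 in favor — approved.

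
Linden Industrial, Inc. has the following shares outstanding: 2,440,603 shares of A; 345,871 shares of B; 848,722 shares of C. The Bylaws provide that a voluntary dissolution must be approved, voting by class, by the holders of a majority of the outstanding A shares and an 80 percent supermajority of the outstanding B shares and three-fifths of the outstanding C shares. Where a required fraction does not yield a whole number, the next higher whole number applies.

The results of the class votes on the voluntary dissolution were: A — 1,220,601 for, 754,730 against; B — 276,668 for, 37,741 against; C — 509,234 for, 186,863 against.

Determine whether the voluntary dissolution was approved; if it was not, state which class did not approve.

A: a majority of 2440603 is 1220302; 1,220,302 required, 1,220,601 in favor — approved.
B: 4/5 of 345871 = 276696.80, rounded up to 276697; 276,697 required, 276,668 in favor — not approved.
C: 3/5 of 848722 = 509233.20, rounded up to 509234; 509,234 required, 509,234 in favor — approved.

Not approved — the B shares did not give the required vote.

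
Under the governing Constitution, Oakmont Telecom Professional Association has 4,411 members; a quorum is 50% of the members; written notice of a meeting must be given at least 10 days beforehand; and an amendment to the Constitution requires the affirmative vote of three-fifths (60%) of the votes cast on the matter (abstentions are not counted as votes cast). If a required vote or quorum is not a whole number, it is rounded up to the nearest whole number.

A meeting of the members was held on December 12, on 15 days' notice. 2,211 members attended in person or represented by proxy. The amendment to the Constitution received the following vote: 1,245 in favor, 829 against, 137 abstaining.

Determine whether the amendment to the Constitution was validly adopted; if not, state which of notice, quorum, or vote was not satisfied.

Notice: 15 days given; 10 required. Satisfied.
Quorum: 50% of 4,411 = 2,205.50, rounded up to 2,206; 2,211 present. Satisfied.
Vote: requires three-fifths of the votes cast (2,211 − 137 abstaining = 2,074); 3/5 of 2074 = 1244.40, rounded up to 1245, so 1,245 needed; 1,245 in favor. Satisfied.

Valid — all requirements satisfied.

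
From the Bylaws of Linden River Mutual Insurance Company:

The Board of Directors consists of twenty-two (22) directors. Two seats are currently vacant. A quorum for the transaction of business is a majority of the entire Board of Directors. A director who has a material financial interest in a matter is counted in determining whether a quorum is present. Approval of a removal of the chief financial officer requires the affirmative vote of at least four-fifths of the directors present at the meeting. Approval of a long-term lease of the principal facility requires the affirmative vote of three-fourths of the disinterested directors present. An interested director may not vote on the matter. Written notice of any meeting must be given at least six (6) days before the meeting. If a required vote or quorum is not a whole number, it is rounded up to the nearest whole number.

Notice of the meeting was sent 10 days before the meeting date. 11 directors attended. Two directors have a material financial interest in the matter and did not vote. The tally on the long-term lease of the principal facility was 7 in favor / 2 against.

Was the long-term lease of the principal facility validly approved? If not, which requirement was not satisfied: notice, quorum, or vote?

Invalid — quorum requirement not satisfied.

Notice: 10 days given; 6 required (10 ≥ 6). Satisfied.
Quorum: 11 present (interested directors count toward quorum); quorum is 12. Not satisfied.
Vote: the long-term lease of the principal facility requires three-fourths of the disinterested directors present (11 − 2 = 9). 3/4 of 9 = 6.75, rounded up to 7, so 7 affirmative votes are needed; 7 voted in favor. Satisfied. (Moot — without a quorum no business can be validly transacted.)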